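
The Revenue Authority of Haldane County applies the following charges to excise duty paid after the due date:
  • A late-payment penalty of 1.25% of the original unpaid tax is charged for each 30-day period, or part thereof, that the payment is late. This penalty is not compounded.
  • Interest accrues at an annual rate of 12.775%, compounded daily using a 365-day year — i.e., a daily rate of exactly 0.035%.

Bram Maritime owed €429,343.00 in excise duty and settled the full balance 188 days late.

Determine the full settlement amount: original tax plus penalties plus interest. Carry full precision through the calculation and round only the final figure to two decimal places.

€496,106.18

Penalty periods: ⌈188/30⌉ = 7; penalty = 7 × 1.25% × €429,343.00 = €37,567.51…
Interest: €429,343.00 × ((1 + 0.00035)^188 − 1) = €429,343.00 × 0.06800080… = €29,195.6666…
Total = €429,343.00 + €37,567.5125 + €29,195.6666… = €496,106.18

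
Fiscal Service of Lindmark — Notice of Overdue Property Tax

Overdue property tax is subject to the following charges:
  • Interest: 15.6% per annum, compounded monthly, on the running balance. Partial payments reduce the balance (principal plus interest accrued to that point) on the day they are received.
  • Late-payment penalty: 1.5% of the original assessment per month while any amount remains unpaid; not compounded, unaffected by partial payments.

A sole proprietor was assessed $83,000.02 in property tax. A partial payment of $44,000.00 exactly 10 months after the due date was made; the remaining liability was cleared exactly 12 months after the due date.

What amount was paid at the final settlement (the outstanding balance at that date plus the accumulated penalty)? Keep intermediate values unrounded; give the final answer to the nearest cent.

Monthly rate = 15.6% ÷ 12 = 1.3%
Balance at month 10: $83,000.0200 × (1 + 0.013)^10 = $94,443.6255…
After $44,000.00 payment: $94,443.6255… − $44,000.00 = $50,443.6255…
Balance at month 12: $50,443.6255… × (1 + 0.013)^2 = $51,763.6848…
Penalty: 12 × 1.5% × $83,000.02 = $14,940.00…
Final settlement = outstanding balance + penalty = $51,763.6848… + $14,940.00… = $66,703.69

$66,703.69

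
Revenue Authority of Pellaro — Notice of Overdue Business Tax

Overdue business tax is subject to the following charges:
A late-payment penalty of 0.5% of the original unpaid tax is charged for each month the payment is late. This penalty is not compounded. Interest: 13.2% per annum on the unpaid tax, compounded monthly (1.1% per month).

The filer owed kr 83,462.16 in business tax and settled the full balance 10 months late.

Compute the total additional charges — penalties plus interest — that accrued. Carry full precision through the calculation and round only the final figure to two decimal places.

kr 13,821.99

Late-payment penalty: 10 × 0.5% × kr 83,462.16 = kr 4,173.11…
Interest: kr 83,462.16 × ((1 + 0.011)^10 − 1) = kr 83,462.16 × 0.1156078… = kr 9,648.8797…
Penalties + interest = kr 4,173.1080 + kr 9,648.8797… = kr 13,821.99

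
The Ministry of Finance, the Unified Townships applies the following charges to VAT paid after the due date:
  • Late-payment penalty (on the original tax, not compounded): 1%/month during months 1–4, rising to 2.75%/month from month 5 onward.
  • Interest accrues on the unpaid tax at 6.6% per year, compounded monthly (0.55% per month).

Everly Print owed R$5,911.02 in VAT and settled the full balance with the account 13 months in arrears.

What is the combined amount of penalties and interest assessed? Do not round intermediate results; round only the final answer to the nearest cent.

Penalty, months 1–4: 4 × 1% × R$5,911.02 = R$236.44…
Penalty, months 5–13: 9 × 2.75% × R$5,911.02 = R$1,462.98…
Interest: R$5,911.02 × ((1 + 0.0055)^13 − 1) = R$5,911.02 × 0.0739077… = R$436.8702…
Penalties + interest = R$1,699.4183… + R$436.8702… = R$2,136.29

R$2,136.29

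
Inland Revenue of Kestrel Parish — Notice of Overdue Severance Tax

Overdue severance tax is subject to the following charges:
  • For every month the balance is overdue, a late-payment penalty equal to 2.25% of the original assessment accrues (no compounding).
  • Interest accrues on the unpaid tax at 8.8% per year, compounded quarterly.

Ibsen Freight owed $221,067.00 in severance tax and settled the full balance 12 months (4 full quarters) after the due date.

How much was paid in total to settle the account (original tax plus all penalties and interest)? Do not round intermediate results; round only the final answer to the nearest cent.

Late-payment penalty = 2.25% × $221,067.00 × 12 mo = $59,688.09
Interest (8.8%/yr ÷ 4 = 2.2%/quarter): $221,067.00 × ((1 + 0.022)^4 − 1) = $20,105.3420…
Total = $221,067.00 + $59,688.0900 + $20,105.3420… = $300,860.43

$300,860.43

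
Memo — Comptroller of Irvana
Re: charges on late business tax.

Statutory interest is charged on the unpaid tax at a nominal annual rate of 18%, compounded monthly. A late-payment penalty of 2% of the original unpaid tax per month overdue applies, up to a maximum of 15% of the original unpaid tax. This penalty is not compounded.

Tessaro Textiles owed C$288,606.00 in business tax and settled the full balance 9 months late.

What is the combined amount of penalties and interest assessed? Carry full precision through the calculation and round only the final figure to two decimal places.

Penalty (uncapped): 9 × 2% × C$288,606.00 = C$51,949.08; cap = 15% × C$288,606.00 = C$43,290.90 → penalty = C$43,290.90
Interest (18%/yr ÷ 12 = 1.5%/month): C$288,606.00 × ((1 + 0.015)^9 − 1) = C$41,383.2072…
Penalties + interest = C$43,290.9000 + C$41,383.2072… = C$84,674.11

C$84,674.11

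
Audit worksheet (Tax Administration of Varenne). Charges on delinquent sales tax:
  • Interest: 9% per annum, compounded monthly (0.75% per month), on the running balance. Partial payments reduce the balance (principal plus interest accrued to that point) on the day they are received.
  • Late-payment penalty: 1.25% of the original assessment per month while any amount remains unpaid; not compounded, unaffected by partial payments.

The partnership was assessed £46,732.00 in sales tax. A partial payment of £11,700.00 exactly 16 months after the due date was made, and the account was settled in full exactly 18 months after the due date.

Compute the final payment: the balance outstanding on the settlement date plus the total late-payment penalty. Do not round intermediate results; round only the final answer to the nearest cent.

Balance at month 16: £46,732.0000 × (1 + 0.0075)^16 = £52,666.5955…
After £11,700.00 payment: £52,666.5955… − £11,700.00 = £40,966.5955…
Balance at month 18: £40,966.5955… × (1 + 0.0075)^2 = £41,583.3988…
Penalty: 18 × 1.25% × £46,732.00 = £10,514.70
Final settlement = outstanding balance + penalty = £41,583.3988… + £10,514.70 = £52,098.10

£52,098.10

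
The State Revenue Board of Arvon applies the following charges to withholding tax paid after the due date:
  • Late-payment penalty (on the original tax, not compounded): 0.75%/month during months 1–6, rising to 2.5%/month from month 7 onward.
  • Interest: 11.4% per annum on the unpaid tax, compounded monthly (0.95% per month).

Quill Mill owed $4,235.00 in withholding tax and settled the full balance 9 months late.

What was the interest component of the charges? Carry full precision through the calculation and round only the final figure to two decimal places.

$376.16

Interest: $4,235.00 × ((1 + 0.0095)^9 − 1) = $4,235.00 × 0.0888221… = $376.1614…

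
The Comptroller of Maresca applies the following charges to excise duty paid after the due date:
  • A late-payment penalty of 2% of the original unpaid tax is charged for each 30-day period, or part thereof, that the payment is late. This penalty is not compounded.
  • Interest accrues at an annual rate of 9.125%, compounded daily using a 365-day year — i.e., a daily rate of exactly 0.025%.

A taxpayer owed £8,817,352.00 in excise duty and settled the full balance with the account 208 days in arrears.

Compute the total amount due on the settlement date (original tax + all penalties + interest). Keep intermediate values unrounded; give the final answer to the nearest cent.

Penalty periods: ⌈208/30⌉ = 7; penalty = 7 × 2% × £8,817,352.00 = £1,234,429.28
Interest: £8,817,352.00 × ((1 + 0.00025)^208 − 1) = £8,817,352.00 × 0.05336890… = £470,572.3484…
Total = £8,817,352.00 + £1,234,429.2800 + £470,572.3484… = £10,522,353.63

£10,522,353.63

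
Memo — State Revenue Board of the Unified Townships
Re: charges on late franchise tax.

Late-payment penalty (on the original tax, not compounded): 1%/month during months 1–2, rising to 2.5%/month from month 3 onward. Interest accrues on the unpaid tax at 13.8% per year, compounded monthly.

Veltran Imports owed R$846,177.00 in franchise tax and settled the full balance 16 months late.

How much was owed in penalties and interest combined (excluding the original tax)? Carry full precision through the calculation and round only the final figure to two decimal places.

R$482,959.26

Penalty, months 1–2: 2 × 1% × R$846,177.00 = R$16,923.54
Penalty, months 3–16: 14 × 2.5% × R$846,177.00 = R$296,161.95
Interest (13.8%/yr ÷ 12 = 1.15%/month): R$846,177.00 × ((1 + 0.0115)^16 − 1) = R$169,873.7723…
Penalties + interest = R$313,085.4900 + R$169,873.7723… = R$482,959.26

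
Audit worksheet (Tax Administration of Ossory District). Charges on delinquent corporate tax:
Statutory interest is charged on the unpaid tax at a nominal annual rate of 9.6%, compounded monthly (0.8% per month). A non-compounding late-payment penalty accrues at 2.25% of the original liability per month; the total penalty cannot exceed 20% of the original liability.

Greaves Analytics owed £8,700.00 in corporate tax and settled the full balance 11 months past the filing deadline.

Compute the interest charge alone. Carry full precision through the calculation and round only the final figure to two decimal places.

£796.97

Interest: £8,700.00 × ((1 + 0.008)^11 − 1) = £8,700.00 × 0.0916058… = £796.9709…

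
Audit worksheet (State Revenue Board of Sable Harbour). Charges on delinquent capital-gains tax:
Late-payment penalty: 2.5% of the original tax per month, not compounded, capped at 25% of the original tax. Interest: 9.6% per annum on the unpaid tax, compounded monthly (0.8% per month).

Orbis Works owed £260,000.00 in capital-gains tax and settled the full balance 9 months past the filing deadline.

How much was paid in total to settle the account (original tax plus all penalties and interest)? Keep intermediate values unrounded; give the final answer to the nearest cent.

£337,830.36

Penalty: 9 × 2.5% × £260,000.00 = £58,500.00 (below the 25% cap of £65,000.00)
Interest: £260,000.00 × ((1 + 0.008)^9 − 1) = £260,000.00 × 0.0743475… = £19,330.3573…
Total = £260,000.00 + £58,500.0000 + £19,330.3573… = £337,830.36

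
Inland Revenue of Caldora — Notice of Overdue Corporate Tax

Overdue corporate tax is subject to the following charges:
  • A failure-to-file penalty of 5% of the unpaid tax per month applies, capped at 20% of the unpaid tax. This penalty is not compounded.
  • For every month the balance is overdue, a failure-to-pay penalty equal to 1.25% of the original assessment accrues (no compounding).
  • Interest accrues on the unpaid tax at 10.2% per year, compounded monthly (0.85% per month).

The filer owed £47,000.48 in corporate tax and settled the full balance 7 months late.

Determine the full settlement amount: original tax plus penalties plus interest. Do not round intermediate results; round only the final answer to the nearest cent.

£63,381.98

Failure-to-file: 7 × 5% × £47,000.48 = £16,450.17…, capped at 20% × £47,000.48 = £9,400.10…
Failure-to-pay penalty: 7 × 1.25% × £47,000.48 = £4,112.54…
Interest: £47,000.48 × ((1 + 0.0085)^7 − 1) = £47,000.48 × 0.0610389… = £2,868.8589…
Total = £47,000.48 + £13,512.6380 + £2,868.8589… = £63,381.98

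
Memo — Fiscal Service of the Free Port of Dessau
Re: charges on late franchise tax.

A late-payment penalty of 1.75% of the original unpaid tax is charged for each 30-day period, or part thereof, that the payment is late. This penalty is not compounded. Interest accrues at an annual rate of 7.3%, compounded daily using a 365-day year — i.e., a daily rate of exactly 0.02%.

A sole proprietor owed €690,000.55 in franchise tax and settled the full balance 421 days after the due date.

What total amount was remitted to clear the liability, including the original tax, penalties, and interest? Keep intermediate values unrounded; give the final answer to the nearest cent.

Penalty periods: ⌈421/30⌉ = 15; penalty = 15 × 1.75% × €690,000.55 = €181,125.14…
Interest: €690,000.55 × ((1 + 0.0002)^421 − 1) = €690,000.55 × 0.08783728… = €60,607.7735…
Total = €690,000.55 + €181,125.1444… + €60,607.7735… = €931,733.47

€931,733.47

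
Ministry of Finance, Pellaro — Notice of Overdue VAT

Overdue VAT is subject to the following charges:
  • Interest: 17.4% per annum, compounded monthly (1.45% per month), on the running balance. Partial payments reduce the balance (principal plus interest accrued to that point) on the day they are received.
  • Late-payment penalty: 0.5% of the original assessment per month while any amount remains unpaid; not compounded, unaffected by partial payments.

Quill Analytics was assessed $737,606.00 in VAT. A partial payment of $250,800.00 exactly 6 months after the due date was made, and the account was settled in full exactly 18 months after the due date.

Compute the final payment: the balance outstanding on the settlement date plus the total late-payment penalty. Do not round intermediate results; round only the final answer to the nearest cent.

Balance at month 6: $737,606.0000 × (1 + 0.0145)^6 = $804,149.4125…
After $250,800.00 payment: $804,149.4125… − $250,800.00 = $553,349.4125…
Balance at month 18: $553,349.4125… × (1 + 0.0145)^12 = $657,694.2873…
Penalty: 18 × 0.5% × $737,606.00 = $66,384.54
Final settlement = outstanding balance + penalty = $657,694.2873… + $66,384.54 = $724,078.83

$724,078.83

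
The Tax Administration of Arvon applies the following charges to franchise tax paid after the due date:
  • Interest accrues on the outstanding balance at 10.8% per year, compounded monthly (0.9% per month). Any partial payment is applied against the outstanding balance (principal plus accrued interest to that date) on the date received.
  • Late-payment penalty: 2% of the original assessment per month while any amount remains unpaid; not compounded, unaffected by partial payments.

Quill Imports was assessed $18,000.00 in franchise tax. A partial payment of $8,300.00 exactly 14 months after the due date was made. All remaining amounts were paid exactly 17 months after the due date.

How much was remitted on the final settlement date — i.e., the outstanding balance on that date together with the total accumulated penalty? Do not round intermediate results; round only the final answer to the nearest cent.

Balance at month 14: $18,000.0000 × (1 + 0.009)^14 = $20,405.5748…
After $8,300.00 payment: $20,405.5748… − $8,300.00 = $12,105.5748…
Balance at month 17: $12,105.5748… × (1 + 0.009)^3 = $12,435.3758…
Penalty: 17 × 2% × $18,000.00 = $6,120.00
Final settlement = outstanding balance + penalty = $12,435.3758… + $6,120.00 = $18,555.38

$18,555.38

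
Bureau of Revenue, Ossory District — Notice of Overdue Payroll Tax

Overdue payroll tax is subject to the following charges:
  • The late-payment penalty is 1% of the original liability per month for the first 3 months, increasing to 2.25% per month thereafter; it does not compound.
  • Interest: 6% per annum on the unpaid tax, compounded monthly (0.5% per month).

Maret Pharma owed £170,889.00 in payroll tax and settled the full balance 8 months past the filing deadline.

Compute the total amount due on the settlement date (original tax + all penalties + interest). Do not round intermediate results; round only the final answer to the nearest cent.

£202,197.07

Penalty, months 1–3: 3 × 1% × £170,889.00 = £5,126.67
Penalty, months 4–8: 5 × 2.25% × £170,889.00 = £19,225.01…
Interest: £170,889.00 × ((1 + 0.005)^8 − 1) = £170,889.00 × 0.0407070… = £6,956.3860…
Total = £170,889.00 + £24,351.6825 + £6,956.3860… = £202,197.07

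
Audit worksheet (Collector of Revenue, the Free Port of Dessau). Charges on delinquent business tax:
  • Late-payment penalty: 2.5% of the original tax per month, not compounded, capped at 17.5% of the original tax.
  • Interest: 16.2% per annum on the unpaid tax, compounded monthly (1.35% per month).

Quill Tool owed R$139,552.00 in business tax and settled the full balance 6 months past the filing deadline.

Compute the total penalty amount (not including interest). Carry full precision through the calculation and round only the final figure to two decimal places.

R$20,932.80

Penalty: 6 × 2.5% × R$139,552.00 = R$20,932.80 (below the 17.5% cap of R$24,421.60)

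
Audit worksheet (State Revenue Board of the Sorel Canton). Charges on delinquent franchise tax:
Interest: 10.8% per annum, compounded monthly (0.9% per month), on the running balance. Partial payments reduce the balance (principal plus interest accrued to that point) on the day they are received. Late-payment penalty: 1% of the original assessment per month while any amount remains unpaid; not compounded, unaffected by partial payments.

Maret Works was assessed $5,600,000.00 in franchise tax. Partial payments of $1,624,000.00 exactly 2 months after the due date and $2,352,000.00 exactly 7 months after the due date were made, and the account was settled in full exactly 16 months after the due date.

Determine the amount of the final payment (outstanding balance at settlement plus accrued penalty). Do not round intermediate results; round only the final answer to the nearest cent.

$2,968,633.76

Balance at month 2: $5,600,000.0000 × (1 + 0.009)^2 = $5,701,253.6000
After $1,624,000.00 payment: $5,701,253.6000 − $1,624,000.00 = $4,077,253.6000
Balance at month 7: $4,077,253.6000 × (1 + 0.009)^5 = $4,264,062.4446…
After $2,352,000.00 payment: $4,264,062.4446… − $2,352,000.00 = $1,912,062.4446…
Balance at month 16: $1,912,062.4446… × (1 + 0.009)^9 = $2,072,633.7587…
Penalty: 16 × 1% × $5,600,000.00 = $896,000.00
Final settlement = outstanding balance + penalty = $2,072,633.7587… + $896,000.00 = $2,968,633.76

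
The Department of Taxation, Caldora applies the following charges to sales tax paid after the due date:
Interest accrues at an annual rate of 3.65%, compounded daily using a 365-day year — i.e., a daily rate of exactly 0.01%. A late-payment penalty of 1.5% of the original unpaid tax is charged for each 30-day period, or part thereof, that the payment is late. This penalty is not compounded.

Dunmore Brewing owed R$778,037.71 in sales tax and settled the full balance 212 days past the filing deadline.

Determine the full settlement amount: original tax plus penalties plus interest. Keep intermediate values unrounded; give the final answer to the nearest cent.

Penalty periods: ⌈212/30⌉ = 8; penalty = 8 × 1.5% × R$778,037.71 = R$93,364.53…
Interest: R$778,037.71 × ((1 + 0.0001)^212 − 1) = R$778,037.71 × 0.02142523… = R$16,669.6399…
Total = R$778,037.71 + R$93,364.5252 + R$16,669.6399… = R$888,071.88

R$888,071.88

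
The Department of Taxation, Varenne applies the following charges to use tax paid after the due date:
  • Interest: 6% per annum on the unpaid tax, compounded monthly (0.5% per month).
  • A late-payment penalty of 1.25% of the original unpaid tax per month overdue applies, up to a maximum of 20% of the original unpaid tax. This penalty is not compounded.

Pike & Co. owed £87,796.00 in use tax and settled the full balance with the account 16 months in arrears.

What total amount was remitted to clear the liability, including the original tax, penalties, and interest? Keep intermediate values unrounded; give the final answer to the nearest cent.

£112,648.51

Penalty (uncapped): 16 × 1.25% × £87,796.00 = £17,559.20; cap = 20% × £87,796.00 = £17,559.20 → penalty = £17,559.20
Interest: £87,796.00 × ((1 + 0.005)^16 − 1) = £87,796.00 × 0.0830712… = £7,293.3148…
Total = £87,796.00 + £17,559.2000 + £7,293.3148… = £112,648.51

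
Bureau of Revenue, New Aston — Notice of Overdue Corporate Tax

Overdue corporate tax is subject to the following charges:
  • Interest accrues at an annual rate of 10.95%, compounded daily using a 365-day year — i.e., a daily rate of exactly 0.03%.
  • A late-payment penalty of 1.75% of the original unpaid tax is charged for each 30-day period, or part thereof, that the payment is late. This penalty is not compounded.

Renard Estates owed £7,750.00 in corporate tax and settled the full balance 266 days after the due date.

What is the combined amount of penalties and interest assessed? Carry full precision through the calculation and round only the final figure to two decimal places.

£1,864.32

Penalty periods: ⌈266/30⌉ = 9; penalty = 9 × 1.75% × £7,750.00 = £1,220.63…
Interest: £7,750.00 × ((1 + 0.0003)^266 − 1) = £7,750.00 × 0.08305747… = £643.6954…
Penalties + interest = £1,220.6250 + £643.6954… = £1,864.32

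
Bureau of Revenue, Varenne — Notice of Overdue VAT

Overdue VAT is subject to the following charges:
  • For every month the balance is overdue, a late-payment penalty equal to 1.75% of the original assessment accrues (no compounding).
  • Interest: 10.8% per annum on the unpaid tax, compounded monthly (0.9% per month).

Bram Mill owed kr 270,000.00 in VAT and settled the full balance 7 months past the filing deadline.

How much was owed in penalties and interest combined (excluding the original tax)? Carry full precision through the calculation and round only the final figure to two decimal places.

Late-payment penalty: 7 × 1.75% × kr 270,000.00 = kr 33,075.00
Interest: kr 270,000.00 × ((1 + 0.009)^7 − 1) = kr 270,000.00 × 0.0647267… = kr 17,476.2214…
Penalties + interest = kr 33,075.0000 + kr 17,476.2214… = kr 50,551.22

kr 50,551.22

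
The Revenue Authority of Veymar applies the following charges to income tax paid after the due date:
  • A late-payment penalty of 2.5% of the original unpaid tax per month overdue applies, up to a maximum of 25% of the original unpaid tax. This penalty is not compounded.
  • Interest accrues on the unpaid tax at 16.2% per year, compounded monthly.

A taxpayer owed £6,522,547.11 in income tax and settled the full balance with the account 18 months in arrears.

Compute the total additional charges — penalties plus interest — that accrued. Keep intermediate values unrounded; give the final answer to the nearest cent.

£3,411,275.90

Penalty (uncapped): 18 × 2.5% × £6,522,547.11 = £2,935,146.20…; cap = 25% × £6,522,547.11 = £1,630,636.78… → penalty = £1,630,636.78…
Interest (16.2%/yr ÷ 12 = 1.35%/month): £6,522,547.11 × ((1 + 0.0135)^18 − 1) = £1,780,639.1267…
Penalties + interest = £1,630,636.7775 + £1,780,639.1267… = £3,411,275.90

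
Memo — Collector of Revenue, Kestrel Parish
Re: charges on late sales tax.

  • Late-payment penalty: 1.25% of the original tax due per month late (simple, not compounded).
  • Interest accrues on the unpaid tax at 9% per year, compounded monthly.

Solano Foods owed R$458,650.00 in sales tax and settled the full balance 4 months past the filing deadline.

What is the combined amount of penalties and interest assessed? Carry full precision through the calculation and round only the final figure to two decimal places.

Late-payment penalty: 4 × 1.25% × R$458,650.00 = R$22,932.50
Interest (9%/yr ÷ 12 = 0.75%/month): R$458,650.00 × ((1 + 0.0075)^4 − 1) = R$13,915.0698…
Penalties + interest = R$22,932.5000 + R$13,915.0698… = R$36,847.57

R$36,847.57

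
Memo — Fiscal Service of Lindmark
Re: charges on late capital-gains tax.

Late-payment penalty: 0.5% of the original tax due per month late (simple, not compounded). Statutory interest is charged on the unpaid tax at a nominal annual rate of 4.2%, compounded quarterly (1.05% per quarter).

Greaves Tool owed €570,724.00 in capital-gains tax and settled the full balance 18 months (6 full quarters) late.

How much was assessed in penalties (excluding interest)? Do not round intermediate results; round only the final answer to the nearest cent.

€51,365.16

Late-payment penalty: 18 × 0.5% × €570,724.00 = €51,365.16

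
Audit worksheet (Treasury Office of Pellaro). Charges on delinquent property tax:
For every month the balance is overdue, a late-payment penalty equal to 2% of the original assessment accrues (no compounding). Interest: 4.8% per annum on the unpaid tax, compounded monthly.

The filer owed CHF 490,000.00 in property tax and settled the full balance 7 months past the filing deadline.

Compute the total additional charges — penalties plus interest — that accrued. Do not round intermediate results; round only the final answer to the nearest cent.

CHF 82,485.74

Late-payment penalty = 2% × CHF 490,000.00 × 7 mo = CHF 68,600.00
Interest (4.8%/yr ÷ 12 = 0.4%/month): CHF 490,000.00 × ((1 + 0.004)^7 − 1) = CHF 13,885.7420…
Penalties + interest = CHF 68,600.0000 + CHF 13,885.7420… = CHF 82,485.74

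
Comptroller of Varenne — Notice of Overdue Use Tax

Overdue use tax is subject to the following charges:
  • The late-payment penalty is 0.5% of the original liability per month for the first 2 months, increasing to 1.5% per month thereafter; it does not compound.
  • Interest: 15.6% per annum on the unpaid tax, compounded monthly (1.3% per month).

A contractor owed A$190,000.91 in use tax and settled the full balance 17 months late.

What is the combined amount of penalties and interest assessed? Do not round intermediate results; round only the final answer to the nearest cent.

Penalty, months 1–2: 2 × 0.5% × A$190,000.91 = A$1,900.01…
Penalty, months 3–17: 15 × 1.5% × A$190,000.91 = A$42,750.20…
Interest: A$190,000.91 × ((1 + 0.013)^17 − 1) = A$190,000.91 × 0.2455483… = A$46,654.3993…
Penalties + interest = A$44,650.2139… + A$46,654.3993… = A$91,304.61

A$91,304.61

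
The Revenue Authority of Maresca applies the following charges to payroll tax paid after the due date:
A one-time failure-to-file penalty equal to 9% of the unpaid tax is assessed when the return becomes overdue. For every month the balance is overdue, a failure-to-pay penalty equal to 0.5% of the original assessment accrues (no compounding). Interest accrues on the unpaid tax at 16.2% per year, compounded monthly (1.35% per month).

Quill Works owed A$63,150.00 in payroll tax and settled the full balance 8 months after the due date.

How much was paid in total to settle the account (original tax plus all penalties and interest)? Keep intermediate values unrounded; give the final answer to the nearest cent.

Failure-to-file penalty: 9% × A$63,150.00 = A$5,683.50
Failure-to-pay penalty: 8 × 0.5% × A$63,150.00 = A$2,526.00
Interest: A$63,150.00 × ((1 + 0.0135)^8 − 1) = A$63,150.00 × 0.1132431… = A$7,151.3037…
Total = A$63,150.00 + A$8,209.5000 + A$7,151.3037… = A$78,510.80

A$78,510.80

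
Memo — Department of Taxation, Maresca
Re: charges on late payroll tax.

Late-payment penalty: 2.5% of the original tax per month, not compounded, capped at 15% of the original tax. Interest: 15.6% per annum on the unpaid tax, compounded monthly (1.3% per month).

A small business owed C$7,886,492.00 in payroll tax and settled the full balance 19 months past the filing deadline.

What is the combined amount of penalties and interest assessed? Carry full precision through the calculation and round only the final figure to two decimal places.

C$3,376,546.72

Penalty (uncapped): 19 × 2.5% × C$7,886,492.00 = C$3,746,083.70; cap = 15% × C$7,886,492.00 = C$1,182,973.80 → penalty = C$1,182,973.80
Interest: C$7,886,492.00 × ((1 + 0.013)^19 − 1) = C$7,886,492.00 × 0.2781430… = C$2,193,572.9152…
Penalties + interest = C$1,182,973.8000 + C$2,193,572.9152… = C$3,376,546.72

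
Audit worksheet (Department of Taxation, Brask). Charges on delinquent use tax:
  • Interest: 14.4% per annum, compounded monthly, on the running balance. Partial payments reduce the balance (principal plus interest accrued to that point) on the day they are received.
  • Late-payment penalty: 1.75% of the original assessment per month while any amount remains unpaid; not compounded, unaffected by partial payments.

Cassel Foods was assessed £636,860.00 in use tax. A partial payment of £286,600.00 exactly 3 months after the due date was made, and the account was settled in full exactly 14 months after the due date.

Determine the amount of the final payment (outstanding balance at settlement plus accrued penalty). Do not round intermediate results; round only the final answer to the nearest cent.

Monthly rate = 14.4% ÷ 12 = 1.2%
Balance at month 3: £636,860.0000 × (1 + 0.012)^3 = £660,063.1840…
After £286,600.00 payment: £660,063.1840… − £286,600.00 = £373,463.1840…
Balance at month 14: £373,463.1840… × (1 + 0.012)^11 = £425,827.2336…
Penalty: 14 × 1.75% × £636,860.00 = £156,030.70
Final settlement = outstanding balance + penalty = £425,827.2336… + £156,030.70 = £581,857.93

£581,857.93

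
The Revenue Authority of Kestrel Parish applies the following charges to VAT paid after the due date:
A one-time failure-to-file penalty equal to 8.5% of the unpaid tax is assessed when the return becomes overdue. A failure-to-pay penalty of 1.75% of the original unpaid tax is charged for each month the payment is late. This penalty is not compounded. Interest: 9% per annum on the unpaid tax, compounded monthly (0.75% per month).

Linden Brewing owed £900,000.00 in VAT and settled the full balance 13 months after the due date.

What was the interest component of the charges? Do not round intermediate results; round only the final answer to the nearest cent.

£91,809.40

Interest: £900,000.00 × ((1 + 0.0075)^13 − 1) = £900,000.00 × 0.1020104… = £91,809.4045…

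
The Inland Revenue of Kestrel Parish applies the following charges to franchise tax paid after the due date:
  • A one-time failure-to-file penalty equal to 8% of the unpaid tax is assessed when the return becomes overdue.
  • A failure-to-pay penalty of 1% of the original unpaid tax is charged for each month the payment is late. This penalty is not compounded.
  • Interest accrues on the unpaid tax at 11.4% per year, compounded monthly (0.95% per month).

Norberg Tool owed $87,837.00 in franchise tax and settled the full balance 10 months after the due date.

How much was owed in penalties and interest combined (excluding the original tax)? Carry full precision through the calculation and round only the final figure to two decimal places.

$24,521.09

Failure-to-file penalty: 8% × $87,837.00 = $7,026.96
Failure-to-pay penalty = 1% × $87,837.00 × 10 mo = $8,783.70
Interest: $87,837.00 × ((1 + 0.0095)^10 − 1) = $87,837.00 × 0.0991659… = $8,710.4321…
Penalties + interest = $15,810.6600 + $8,710.4321… = $24,521.09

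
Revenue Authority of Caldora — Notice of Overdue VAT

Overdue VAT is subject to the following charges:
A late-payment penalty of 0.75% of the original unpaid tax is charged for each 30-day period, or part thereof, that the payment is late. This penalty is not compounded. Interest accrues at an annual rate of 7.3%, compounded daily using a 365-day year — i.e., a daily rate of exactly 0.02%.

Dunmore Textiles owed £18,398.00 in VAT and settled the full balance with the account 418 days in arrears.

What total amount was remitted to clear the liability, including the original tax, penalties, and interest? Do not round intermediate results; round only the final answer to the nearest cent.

Penalty periods: ⌈418/30⌉ = 14; penalty = 14 × 0.75% × £18,398.00 = £1,931.79
Interest: £18,398.00 × ((1 + 0.0002)^418 − 1) = £18,398.00 × 0.08718484… = £1,604.0267…
Total = £18,398.00 + £1,931.7900 + £1,604.0267… = £21,933.82

£21,933.82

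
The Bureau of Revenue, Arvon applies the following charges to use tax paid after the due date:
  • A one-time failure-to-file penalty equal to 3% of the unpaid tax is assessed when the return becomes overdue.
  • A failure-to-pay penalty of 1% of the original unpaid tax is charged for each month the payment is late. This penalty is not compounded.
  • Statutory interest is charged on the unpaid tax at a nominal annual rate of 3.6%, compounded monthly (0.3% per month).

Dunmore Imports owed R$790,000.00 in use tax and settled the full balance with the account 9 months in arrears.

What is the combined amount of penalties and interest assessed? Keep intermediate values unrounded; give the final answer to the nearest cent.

R$116,387.76

Failure-to-file penalty: 3% × R$790,000.00 = R$23,700.00
Failure-to-pay penalty = 1% × R$790,000.00 × 9 mo = R$71,100.00
Interest: R$790,000.00 × ((1 + 0.003)^9 − 1) = R$790,000.00 × 0.0273263… = R$21,587.7598…
Penalties + interest = R$94,800.0000 + R$21,587.7598… = R$116,387.76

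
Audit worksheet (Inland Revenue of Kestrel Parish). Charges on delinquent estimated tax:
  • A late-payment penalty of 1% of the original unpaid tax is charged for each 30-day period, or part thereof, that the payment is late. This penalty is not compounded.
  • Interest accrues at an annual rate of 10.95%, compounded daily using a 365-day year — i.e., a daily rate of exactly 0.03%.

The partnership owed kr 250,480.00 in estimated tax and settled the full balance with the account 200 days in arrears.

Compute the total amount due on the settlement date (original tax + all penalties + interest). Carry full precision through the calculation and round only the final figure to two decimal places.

kr 283,500.02

Penalty periods: ⌈200/30⌉ = 7; penalty = 7 × 1% × kr 250,480.00 = kr 17,533.60
Interest: kr 250,480.00 × ((1 + 0.0003)^200 − 1) = kr 250,480.00 × 0.06182699… = kr 15,486.4249…
Total = kr 250,480.00 + kr 17,533.6000 + kr 15,486.4249… = kr 283,500.02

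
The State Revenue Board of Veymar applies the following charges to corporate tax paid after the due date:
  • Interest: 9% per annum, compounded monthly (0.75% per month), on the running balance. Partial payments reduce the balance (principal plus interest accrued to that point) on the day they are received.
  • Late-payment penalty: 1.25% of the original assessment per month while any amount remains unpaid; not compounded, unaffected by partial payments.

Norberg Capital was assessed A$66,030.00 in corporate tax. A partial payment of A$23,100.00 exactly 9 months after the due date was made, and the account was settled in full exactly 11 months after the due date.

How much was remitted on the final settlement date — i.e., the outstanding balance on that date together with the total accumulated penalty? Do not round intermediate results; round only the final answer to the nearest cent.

A$57,317.75

Balance at month 9: A$66,030.0000 × (1 + 0.0075)^9 = A$70,623.1022…
After A$23,100.00 payment: A$70,623.1022… − A$23,100.00 = A$47,523.1022…
Balance at month 11: A$47,523.1022… × (1 + 0.0075)^2 = A$48,238.6219…
Penalty: 11 × 1.25% × A$66,030.00 = A$9,079.13…
Final settlement = outstanding balance + penalty = A$48,238.6219… + A$9,079.13… = A$57,317.75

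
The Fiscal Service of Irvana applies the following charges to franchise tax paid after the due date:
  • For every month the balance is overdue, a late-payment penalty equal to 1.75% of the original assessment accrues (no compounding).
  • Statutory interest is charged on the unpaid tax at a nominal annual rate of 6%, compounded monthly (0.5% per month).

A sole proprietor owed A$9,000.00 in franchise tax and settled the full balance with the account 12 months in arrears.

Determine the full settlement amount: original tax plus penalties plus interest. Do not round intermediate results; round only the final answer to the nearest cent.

A$11,445.10

Late-payment penalty: 12 × 1.75% × A$9,000.00 = A$1,890.00
Interest: A$9,000.00 × ((1 + 0.005)^12 − 1) = A$9,000.00 × 0.0616778… = A$555.1003…
Total = A$9,000.00 + A$1,890.0000 + A$555.1003… = A$11,445.10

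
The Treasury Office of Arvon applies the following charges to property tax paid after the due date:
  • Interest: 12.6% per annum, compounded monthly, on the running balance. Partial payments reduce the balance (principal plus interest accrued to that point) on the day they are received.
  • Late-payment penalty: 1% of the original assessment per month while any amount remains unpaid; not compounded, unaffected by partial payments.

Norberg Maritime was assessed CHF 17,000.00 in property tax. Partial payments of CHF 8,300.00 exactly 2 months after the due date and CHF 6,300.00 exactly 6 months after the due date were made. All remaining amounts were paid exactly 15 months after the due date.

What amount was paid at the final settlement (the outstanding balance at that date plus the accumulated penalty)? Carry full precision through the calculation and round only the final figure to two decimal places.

CHF 6,005.41

Monthly rate = 12.6% ÷ 12 = 1.05%
Balance at month 2: CHF 17,000.0000 × (1 + 0.0105)^2 = CHF 17,358.8743…
After CHF 8,300.00 payment: CHF 17,358.8743… − CHF 8,300.00 = CHF 9,058.8743…
Balance at month 6: CHF 9,058.8743… × (1 + 0.0105)^4 = CHF 9,445.3815…
After CHF 6,300.00 payment: CHF 9,445.3815… − CHF 6,300.00 = CHF 3,145.3815…
Balance at month 15: CHF 3,145.3815… × (1 + 0.0105)^9 = CHF 3,455.4148…
Penalty: 15 × 1% × CHF 17,000.00 = CHF 2,550.00
Final settlement = outstanding balance + penalty = CHF 3,455.4148… + CHF 2,550.00 = CHF 6,005.41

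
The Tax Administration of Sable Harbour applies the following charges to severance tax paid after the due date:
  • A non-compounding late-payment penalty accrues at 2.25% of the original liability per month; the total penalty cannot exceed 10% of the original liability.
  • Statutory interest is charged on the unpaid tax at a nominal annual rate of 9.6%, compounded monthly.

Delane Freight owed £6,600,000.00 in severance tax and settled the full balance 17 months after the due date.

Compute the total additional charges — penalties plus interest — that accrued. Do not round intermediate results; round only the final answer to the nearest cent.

£1,617,409.96

Penalty (uncapped): 17 × 2.25% × £6,600,000.00 = £2,524,500.00; cap = 10% × £6,600,000.00 = £660,000.00 → penalty = £660,000.00
Interest (9.6%/yr ÷ 12 = 0.8%/month): £6,600,000.00 × ((1 + 0.008)^17 − 1) = £957,409.9559…
Penalties + interest = £660,000.0000 + £957,409.9559… = £1,617,409.96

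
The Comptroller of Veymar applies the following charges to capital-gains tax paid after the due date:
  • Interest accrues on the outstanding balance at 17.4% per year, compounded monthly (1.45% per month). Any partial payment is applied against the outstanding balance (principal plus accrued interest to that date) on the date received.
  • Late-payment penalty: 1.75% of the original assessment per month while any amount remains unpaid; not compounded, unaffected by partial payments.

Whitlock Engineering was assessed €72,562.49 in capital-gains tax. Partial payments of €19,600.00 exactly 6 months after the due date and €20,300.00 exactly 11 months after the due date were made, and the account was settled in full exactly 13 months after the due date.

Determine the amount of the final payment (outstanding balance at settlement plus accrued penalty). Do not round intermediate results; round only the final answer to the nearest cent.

€61,433.07

Balance at month 6: €72,562.4900 × (1 + 0.0145)^6 = €79,108.7433…
After €19,600.00 payment: €79,108.7433… − €19,600.00 = €59,508.7433…
Balance at month 11: €59,508.7433… × (1 + 0.0145)^5 = €63,950.0717…
After €20,300.00 payment: €63,950.0717… − €20,300.00 = €43,650.0717…
Balance at month 13: €43,650.0717… × (1 + 0.0145)^2 = €44,925.1012…
Penalty: 13 × 1.75% × €72,562.49 = €16,507.97…
Final settlement = outstanding balance + penalty = €44,925.1012… + €16,507.97… = €61,433.07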